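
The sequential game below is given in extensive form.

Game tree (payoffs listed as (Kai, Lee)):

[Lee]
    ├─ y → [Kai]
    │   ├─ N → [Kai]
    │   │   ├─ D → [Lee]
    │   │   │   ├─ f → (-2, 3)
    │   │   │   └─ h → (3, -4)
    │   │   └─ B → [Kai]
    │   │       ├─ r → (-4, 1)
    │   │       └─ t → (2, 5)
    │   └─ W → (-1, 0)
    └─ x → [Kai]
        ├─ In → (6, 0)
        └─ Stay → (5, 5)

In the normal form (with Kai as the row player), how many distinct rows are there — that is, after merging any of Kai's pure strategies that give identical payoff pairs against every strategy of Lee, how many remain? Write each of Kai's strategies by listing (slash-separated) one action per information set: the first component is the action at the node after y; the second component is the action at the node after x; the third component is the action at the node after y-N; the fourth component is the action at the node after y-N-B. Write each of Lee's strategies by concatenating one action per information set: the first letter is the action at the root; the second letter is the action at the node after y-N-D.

Kai has 16 pure strategies: N/In/D/r, N/In/D/t, N/In/B/r, N/In/B/t, N/Stay/D/r, N/Stay/D/t, N/Stay/B/r, N/Stay/B/t, W/In/D/r, W/In/D/t, W/In/B/r, W/In/B/t, W/Stay/D/r, W/Stay/D/t, W/Stay/B/r, W/Stay/B/t. Columns: yf, yh, xf, xh.
{N/In/D/r, N/In/D/t} → row (-2,3) (3,-4) (6,0) (6,0)
{N/In/B/r} → row (-4,1) (-4,1) (6,0) (6,0)
{N/In/B/t} → row (2,5) (2,5) (6,0) (6,0)
{N/Stay/D/r, N/Stay/D/t} → row (-2,3) (3,-4) (5,5) (5,5)
{N/Stay/B/r} → row (-4,1) (-4,1) (5,5) (5,5)
{N/Stay/B/t} → row (2,5) (2,5) (5,5) (5,5)
{W/In/D/r, W/In/D/t, W/In/B/r, W/In/B/t} → row (-1,0) (-1,0) (6,0) (6,0)
{W/Stay/D/r, W/Stay/D/t, W/Stay/B/r, W/Stay/B/t} → row (-1,0) (-1,0) (5,5) (5,5)
That's 8 distinct rows out of 16 strategies.

8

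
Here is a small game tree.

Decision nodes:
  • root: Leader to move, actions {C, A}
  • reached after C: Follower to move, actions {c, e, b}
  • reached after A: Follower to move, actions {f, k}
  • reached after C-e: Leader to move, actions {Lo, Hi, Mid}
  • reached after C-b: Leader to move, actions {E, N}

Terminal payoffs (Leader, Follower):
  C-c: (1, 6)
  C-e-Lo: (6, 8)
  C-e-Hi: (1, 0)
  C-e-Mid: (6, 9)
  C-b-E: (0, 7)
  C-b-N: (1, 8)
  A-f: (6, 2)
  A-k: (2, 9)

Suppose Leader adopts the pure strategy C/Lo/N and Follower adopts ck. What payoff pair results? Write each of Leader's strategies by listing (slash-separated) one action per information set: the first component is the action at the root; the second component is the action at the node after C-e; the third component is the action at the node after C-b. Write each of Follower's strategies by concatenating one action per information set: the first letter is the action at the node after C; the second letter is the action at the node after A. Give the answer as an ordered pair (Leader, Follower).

(1, 6)

Trace the play path from the root:
  Leader plays C
  Follower plays c at [C]
→ terminal payoff (1, 6).
(Leader's choice at the node after C-e is never reached on this path, so it doesn't affect the outcome.)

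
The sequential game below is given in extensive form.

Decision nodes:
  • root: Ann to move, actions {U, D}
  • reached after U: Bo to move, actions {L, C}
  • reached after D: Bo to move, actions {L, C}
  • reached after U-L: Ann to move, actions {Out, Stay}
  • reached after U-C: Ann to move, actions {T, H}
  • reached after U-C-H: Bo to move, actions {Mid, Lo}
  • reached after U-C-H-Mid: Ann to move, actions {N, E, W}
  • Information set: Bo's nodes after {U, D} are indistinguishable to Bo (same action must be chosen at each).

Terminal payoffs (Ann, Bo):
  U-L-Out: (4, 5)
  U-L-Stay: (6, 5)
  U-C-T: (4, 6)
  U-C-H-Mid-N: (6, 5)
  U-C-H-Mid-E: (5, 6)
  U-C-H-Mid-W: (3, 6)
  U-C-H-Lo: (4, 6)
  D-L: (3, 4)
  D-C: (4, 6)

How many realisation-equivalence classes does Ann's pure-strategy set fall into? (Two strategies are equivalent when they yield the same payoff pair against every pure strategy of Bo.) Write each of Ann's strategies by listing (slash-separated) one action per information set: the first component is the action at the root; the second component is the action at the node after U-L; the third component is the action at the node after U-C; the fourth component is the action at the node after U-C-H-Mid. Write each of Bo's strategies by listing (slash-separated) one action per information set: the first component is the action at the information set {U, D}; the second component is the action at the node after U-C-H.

Ann has 24 pure strategies: U/Out/T/N, U/Out/T/E, U/Out/T/W, U/Out/H/N, U/Out/H/E, U/Out/H/W, U/Stay/T/N, U/Stay/T/E, U/Stay/T/W, U/Stay/H/N, U/Stay/H/E, U/Stay/H/W, D/Out/T/N, D/Out/T/E, D/Out/T/W, D/Out/H/N, D/Out/H/E, D/Out/H/W, D/Stay/T/N, D/Stay/T/E, D/Stay/T/W, D/Stay/H/N, D/Stay/H/E, D/Stay/H/W. Columns: L/Mid, L/Lo, C/Mid, C/Lo.
{U/Out/T/N, U/Out/T/E, U/Out/T/W} → row (4,5) (4,5) (4,6) (4,6)
{U/Out/H/N} → row (4,5) (4,5) (6,5) (4,6)
{U/Out/H/E} → row (4,5) (4,5) (5,6) (4,6)
{U/Out/H/W} → row (4,5) (4,5) (3,6) (4,6)
{U/Stay/T/N, U/Stay/T/E, U/Stay/T/W} → row (6,5) (6,5) (4,6) (4,6)
{U/Stay/H/N} → row (6,5) (6,5) (6,5) (4,6)
{U/Stay/H/E} → row (6,5) (6,5) (5,6) (4,6)
{U/Stay/H/W} → row (6,5) (6,5) (3,6) (4,6)
{D/Out/T/N, D/Out/T/E, D/Out/T/W, D/Out/H/N, D/Out/H/E, D/Out/H/W, D/Stay/T/N, D/Stay/T/E, D/Stay/T/W, D/Stay/H/N, D/Stay/H/E, D/Stay/H/W} → row (3,4) (3,4) (4,6) (4,6)
That's 9 distinct rows out of 24 strategies.

9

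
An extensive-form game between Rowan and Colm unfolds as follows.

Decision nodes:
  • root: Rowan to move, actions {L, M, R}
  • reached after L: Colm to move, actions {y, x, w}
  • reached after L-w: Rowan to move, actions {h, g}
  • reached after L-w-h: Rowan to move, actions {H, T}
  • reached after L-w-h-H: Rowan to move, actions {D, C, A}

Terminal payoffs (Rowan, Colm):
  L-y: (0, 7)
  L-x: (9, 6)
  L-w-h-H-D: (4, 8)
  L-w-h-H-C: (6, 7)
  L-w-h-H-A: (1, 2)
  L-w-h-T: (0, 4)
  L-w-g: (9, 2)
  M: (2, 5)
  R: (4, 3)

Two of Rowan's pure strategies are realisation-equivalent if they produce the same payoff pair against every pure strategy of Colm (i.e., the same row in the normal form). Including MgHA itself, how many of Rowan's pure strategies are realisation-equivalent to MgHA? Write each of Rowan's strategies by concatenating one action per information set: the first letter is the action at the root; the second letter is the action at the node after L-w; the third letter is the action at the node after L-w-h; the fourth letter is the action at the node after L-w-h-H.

Row for MgHA (columns y, x, w): (2,5) (2,5) (2,5).
Under MgHA, Rowan's choice at the node after L-w and at the node after L-w-h and at the node after L-w-h-H can never be reached regardless of what Colm does, so varying those choices leaves every outcome unchanged.
Holding the reachable choices fixed and varying the unreachable ones freely already gives 2 × 2 × 3 = 12 equivalent strategies.
No other strategy reproduces this row, so those 12 are the full class: MhHD, MhHC, MhHA, MhTD, MhTC, MhTA, MgHD, MgHC, MgHA, MgTD, MgTC, MgTA.

12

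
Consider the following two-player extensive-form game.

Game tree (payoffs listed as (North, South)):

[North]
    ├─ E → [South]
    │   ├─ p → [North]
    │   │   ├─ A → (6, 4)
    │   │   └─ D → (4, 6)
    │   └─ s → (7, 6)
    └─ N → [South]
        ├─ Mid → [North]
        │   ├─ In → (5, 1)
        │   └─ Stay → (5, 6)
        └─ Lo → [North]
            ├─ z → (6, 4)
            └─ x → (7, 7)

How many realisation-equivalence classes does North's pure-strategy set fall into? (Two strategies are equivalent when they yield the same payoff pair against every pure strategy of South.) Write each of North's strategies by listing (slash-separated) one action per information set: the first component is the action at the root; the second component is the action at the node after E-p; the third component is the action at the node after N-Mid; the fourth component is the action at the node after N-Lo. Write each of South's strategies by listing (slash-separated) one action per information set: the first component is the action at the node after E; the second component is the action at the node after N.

North has 16 pure strategies: E/A/In/z, E/A/In/x, E/A/Stay/z, E/A/Stay/x, E/D/In/z, E/D/In/x, E/D/Stay/z, E/D/Stay/x, N/A/In/z, N/A/In/x, N/A/Stay/z, N/A/Stay/x, N/D/In/z, N/D/In/x, N/D/Stay/z, N/D/Stay/x. Columns: p/Mid, p/Lo, s/Mid, s/Lo.
{E/A/In/z, E/A/In/x, E/A/Stay/z, E/A/Stay/x} → row (6,4) (6,4) (7,6) (7,6)
{E/D/In/z, E/D/In/x, E/D/Stay/z, E/D/Stay/x} → row (4,6) (4,6) (7,6) (7,6)
{N/A/In/z, N/D/In/z} → row (5,1) (6,4) (5,1) (6,4)
{N/A/In/x, N/D/In/x} → row (5,1) (7,7) (5,1) (7,7)
{N/A/Stay/z, N/D/Stay/z} → row (5,6) (6,4) (5,6) (6,4)
{N/A/Stay/x, N/D/Stay/x} → row (5,6) (7,7) (5,6) (7,7)
That's 6 distinct rows out of 16 strategies.

6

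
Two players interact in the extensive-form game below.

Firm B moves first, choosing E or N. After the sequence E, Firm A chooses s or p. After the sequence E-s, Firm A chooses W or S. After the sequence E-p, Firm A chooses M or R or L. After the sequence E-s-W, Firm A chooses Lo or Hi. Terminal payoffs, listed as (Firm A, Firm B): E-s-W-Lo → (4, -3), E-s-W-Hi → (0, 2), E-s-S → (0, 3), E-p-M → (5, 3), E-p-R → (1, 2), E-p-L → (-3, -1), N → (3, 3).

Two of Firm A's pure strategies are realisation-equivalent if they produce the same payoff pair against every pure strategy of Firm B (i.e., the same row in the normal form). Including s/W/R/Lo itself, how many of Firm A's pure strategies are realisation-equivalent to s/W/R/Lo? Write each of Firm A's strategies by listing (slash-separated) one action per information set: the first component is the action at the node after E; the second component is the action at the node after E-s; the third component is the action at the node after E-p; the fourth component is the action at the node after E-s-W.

Row for s/W/R/Lo (columns E, N): (4,-3) (3,3).
Under s/W/R/Lo, Firm A's choice at the node after E-p can never be reached regardless of what Firm B does, so varying those choices leaves every outcome unchanged.
Holding the reachable choices fixed and varying the unreachable one freely already gives 3 equivalent strategies.
No other strategy reproduces this row, so those 3 are the full class: s/W/M/Lo, s/W/R/Lo, s/W/L/Lo.

3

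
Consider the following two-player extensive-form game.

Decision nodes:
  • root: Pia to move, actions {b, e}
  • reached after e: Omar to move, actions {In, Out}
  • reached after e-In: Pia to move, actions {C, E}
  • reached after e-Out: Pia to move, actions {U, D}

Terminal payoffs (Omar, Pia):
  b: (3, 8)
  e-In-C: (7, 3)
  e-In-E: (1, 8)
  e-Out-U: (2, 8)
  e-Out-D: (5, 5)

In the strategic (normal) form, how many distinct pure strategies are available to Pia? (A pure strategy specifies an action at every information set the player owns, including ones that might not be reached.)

Pia owns the root with actions {b, e} — two choices.
Pia owns the node after e-In with actions {C, E} — two choices.
Pia owns the node after e-Out with actions {U, D} — two choices.
A pure strategy fixes one action at each information set independently, so the count is the product 2 × 2 × 2 = 8.

8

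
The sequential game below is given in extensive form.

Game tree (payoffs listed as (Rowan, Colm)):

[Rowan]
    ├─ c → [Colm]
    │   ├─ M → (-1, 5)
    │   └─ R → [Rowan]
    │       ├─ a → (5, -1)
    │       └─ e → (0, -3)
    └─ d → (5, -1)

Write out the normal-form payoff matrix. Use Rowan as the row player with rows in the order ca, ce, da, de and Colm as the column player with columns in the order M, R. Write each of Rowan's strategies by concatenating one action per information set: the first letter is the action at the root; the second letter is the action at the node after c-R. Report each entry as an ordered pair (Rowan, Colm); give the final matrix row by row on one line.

ca: (-1,5) (5,-1) | ce: (-1,5) (0,-3) | da: (5,-1) (5,-1) | de: (5,-1) (5,-1)

            M        R
  ca   (-1,5)   (5,-1)
  ce   (-1,5)   (0,-3)
  da   (5,-1)   (5,-1)
  de   (5,-1)   (5,-1)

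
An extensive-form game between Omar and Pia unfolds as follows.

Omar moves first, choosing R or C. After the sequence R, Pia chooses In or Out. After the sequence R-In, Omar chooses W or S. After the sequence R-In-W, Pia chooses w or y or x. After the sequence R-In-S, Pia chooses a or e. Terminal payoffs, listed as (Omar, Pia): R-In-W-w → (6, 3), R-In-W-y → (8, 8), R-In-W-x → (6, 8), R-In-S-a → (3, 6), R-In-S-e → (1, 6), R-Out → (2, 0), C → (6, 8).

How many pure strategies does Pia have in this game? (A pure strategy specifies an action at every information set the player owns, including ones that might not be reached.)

Pia owns the node after R with actions {In, Out} — two choices.
Pia owns the node after R-In-W with actions {w, y, x} — three choices.
Pia owns the node after R-In-S with actions {a, e} — two choices.
A pure strategy fixes one action at each information set independently, so the count is the product 2 × 3 × 2 = 12.

12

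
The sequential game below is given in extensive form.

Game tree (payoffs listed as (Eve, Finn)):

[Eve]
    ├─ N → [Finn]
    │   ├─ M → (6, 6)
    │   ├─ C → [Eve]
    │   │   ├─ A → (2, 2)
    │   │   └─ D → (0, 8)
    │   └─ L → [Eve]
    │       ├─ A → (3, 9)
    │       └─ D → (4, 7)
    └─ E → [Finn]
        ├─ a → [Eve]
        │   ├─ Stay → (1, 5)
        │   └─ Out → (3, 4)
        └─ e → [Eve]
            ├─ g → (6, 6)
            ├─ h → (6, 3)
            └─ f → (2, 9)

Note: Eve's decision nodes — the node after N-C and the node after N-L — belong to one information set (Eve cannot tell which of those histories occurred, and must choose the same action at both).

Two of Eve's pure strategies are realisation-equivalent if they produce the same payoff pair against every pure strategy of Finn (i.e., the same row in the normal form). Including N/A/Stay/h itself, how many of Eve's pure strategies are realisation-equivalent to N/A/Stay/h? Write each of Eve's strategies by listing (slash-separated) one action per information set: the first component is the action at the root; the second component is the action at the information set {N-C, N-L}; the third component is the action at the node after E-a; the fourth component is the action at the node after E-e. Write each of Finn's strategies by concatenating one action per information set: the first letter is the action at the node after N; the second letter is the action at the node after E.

6

Row for N/A/Stay/h (columns Ma, Me, Ca, Ce, La, Le): (6,6) (6,6) (2,2) (2,2) (3,9) (3,9).
Under N/A/Stay/h, Eve's choice at the node after E-a and at the node after E-e can never be reached regardless of what Finn does, so varying those choices leaves every outcome unchanged.
Holding the reachable choices fixed and varying the unreachable ones freely already gives 2 × 3 = 6 equivalent strategies.
No other strategy reproduces this row, so those 6 are the full class: N/A/Stay/g, N/A/Stay/h, N/A/Stay/f, N/A/Out/g, N/A/Out/h, N/A/Out/f.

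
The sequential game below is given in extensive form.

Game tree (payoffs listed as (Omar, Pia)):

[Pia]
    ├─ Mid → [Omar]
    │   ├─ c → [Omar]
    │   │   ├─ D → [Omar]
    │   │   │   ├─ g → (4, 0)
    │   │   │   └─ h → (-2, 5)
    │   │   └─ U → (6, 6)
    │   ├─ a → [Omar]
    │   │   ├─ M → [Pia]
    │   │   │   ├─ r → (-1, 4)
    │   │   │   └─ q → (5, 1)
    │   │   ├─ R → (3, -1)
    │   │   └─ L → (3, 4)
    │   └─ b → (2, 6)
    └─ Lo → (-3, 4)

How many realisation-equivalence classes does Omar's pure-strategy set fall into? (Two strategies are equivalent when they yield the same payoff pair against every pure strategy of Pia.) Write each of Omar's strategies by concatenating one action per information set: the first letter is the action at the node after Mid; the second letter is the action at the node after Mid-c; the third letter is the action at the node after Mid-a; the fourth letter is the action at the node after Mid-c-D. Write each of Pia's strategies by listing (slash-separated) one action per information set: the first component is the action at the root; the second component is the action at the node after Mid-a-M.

Omar has 36 pure strategies: cDMg, cDMh, cDRg, cDRh, cDLg, cDLh, cUMg, cUMh, cURg, cURh, cULg, cULh, aDMg, aDMh, aDRg, aDRh, aDLg, aDLh, aUMg, aUMh, aURg, aURh, aULg, aULh, bDMg, bDMh, bDRg, bDRh, bDLg, bDLh, bUMg, bUMh, bURg, bURh, bULg, bULh. Columns: Mid/r, Mid/q, Lo/r, Lo/q.
{cDMg, cDRg, cDLg} → row (4,0) (4,0) (-3,4) (-3,4)
{cDMh, cDRh, cDLh} → row (-2,5) (-2,5) (-3,4) (-3,4)
{cUMg, cUMh, cURg, cURh, cULg, cULh} → row (6,6) (6,6) (-3,4) (-3,4)
{aDMg, aDMh, aUMg, aUMh} → row (-1,4) (5,1) (-3,4) (-3,4)
{aDRg, aDRh, aURg, aURh} → row (3,-1) (3,-1) (-3,4) (-3,4)
{aDLg, aDLh, aULg, aULh} → row (3,4) (3,4) (-3,4) (-3,4)
{bDMg, bDMh, bDRg, bDRh, bDLg, bDLh, bUMg, bUMh, bURg, bURh, bULg, bULh} → row (2,6) (2,6) (-3,4) (-3,4)
That's 7 distinct rows out of 36 strategies.

7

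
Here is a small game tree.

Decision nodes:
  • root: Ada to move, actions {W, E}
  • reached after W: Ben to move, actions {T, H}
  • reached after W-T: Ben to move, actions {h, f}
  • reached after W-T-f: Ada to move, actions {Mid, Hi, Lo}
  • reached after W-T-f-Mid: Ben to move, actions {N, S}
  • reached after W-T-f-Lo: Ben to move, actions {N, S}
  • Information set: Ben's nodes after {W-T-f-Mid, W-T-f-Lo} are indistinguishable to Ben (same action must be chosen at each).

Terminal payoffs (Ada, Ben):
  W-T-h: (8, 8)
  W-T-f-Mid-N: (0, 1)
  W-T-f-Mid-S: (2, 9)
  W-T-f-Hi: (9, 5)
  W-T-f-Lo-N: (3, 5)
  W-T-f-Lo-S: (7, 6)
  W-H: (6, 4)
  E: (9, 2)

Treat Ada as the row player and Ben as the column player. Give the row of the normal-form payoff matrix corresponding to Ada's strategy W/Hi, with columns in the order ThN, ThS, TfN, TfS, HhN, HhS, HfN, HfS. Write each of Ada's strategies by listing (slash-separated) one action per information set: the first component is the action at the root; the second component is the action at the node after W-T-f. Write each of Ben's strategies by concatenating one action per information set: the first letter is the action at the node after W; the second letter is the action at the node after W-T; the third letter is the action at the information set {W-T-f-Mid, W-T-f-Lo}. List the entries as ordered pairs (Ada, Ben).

vs ThN: Ada plays W → Ben plays T at [W] → Ben plays h at [W-T] → (8, 8)
vs ThS: Ada plays W → Ben plays T at [W] → Ben plays h at [W-T] → (8, 8)
vs TfN: Ada plays W → Ben plays T at [W] → Ben plays f at [W-T] → Ada plays Hi at [W-T-f] → (9, 5)
vs TfS: Ada plays W → Ben plays T at [W] → Ben plays f at [W-T] → Ada plays Hi at [W-T-f] → (9, 5)
vs HhN: Ada plays W → Ben plays H at [W] → (6, 4)
vs HhS: Ada plays W → Ben plays H at [W] → (6, 4)
vs HfN: Ada plays W → Ben plays H at [W] → (6, 4)
vs HfS: Ada plays W → Ben plays H at [W] → (6, 4)

(8,8) (8,8) (9,5) (9,5) (6,4) (6,4) (6,4) (6,4)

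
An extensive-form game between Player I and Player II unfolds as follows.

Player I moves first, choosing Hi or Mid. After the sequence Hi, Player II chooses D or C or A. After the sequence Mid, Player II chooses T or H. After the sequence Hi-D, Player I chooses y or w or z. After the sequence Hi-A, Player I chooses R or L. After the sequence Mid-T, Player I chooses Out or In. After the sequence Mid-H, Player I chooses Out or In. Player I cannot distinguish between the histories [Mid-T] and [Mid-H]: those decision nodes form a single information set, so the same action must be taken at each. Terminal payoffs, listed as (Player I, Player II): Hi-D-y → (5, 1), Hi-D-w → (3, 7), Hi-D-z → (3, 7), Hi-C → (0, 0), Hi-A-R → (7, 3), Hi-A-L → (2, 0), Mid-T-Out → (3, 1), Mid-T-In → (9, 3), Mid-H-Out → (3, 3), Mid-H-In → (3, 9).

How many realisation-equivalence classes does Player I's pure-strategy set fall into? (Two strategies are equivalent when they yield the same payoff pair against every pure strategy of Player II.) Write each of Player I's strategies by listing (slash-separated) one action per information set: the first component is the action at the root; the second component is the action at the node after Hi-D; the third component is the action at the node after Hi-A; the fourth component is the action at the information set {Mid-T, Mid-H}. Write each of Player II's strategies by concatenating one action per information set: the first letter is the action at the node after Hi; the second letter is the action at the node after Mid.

Player I has 24 pure strategies: Hi/y/R/Out, Hi/y/R/In, Hi/y/L/Out, Hi/y/L/In, Hi/w/R/Out, Hi/w/R/In, Hi/w/L/Out, Hi/w/L/In, Hi/z/R/Out, Hi/z/R/In, Hi/z/L/Out, Hi/z/L/In, Mid/y/R/Out, Mid/y/R/In, Mid/y/L/Out, Mid/y/L/In, Mid/w/R/Out, Mid/w/R/In, Mid/w/L/Out, Mid/w/L/In, Mid/z/R/Out, Mid/z/R/In, Mid/z/L/Out, Mid/z/L/In. Columns: DT, DH, CT, CH, AT, AH.
{Hi/y/R/Out, Hi/y/R/In} → row (5,1) (5,1) (0,0) (0,0) (7,3) (7,3)
{Hi/y/L/Out, Hi/y/L/In} → row (5,1) (5,1) (0,0) (0,0) (2,0) (2,0)
{Hi/w/R/Out, Hi/w/R/In, Hi/z/R/Out, Hi/z/R/In} → row (3,7) (3,7) (0,0) (0,0) (7,3) (7,3)
{Hi/w/L/Out, Hi/w/L/In, Hi/z/L/Out, Hi/z/L/In} → row (3,7) (3,7) (0,0) (0,0) (2,0) (2,0)
{Mid/y/R/Out, Mid/y/L/Out, Mid/w/R/Out, Mid/w/L/Out, Mid/z/R/Out, Mid/z/L/Out} → row (3,1) (3,3) (3,1) (3,3) (3,1) (3,3)
{Mid/y/R/In, Mid/y/L/In, Mid/w/R/In, Mid/w/L/In, Mid/z/R/In, Mid/z/L/In} → row (9,3) (3,9) (9,3) (3,9) (9,3) (3,9)
That's 6 distinct rows out of 24 strategies.

6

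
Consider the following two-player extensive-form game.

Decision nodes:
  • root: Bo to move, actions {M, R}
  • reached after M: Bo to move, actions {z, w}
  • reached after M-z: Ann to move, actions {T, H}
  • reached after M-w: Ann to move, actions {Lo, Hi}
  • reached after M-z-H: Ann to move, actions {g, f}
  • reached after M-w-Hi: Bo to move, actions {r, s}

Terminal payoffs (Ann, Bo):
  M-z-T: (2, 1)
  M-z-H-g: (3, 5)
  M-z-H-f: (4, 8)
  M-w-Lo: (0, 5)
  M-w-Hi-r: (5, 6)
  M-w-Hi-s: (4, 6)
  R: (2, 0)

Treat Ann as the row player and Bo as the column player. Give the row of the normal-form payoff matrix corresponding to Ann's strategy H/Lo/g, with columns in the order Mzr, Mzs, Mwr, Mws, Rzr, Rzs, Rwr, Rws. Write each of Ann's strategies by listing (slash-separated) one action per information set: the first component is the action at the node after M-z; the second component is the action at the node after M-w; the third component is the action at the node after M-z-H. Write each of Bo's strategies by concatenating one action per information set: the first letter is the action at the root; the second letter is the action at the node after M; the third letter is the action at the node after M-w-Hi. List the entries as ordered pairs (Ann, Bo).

(3,5) (3,5) (0,5) (0,5) (2,0) (2,0) (2,0) (2,0)

vs Mzr: Bo plays M → Bo plays z at [M] → Ann plays H at [M-z] → Ann plays g at [M-z-H] → (3, 5)
vs Mzs: Bo plays M → Bo plays z at [M] → Ann plays H at [M-z] → Ann plays g at [M-z-H] → (3, 5)
vs Mwr: Bo plays M → Bo plays w at [M] → Ann plays Lo at [M-w] → (0, 5)
vs Mws: Bo plays M → Bo plays w at [M] → Ann plays Lo at [M-w] → (0, 5)
vs Rzr: Bo plays R → (2, 0)
vs Rzs: Bo plays R → (2, 0)
vs Rwr: Bo plays R → (2, 0)
vs Rws: Bo plays R → (2, 0)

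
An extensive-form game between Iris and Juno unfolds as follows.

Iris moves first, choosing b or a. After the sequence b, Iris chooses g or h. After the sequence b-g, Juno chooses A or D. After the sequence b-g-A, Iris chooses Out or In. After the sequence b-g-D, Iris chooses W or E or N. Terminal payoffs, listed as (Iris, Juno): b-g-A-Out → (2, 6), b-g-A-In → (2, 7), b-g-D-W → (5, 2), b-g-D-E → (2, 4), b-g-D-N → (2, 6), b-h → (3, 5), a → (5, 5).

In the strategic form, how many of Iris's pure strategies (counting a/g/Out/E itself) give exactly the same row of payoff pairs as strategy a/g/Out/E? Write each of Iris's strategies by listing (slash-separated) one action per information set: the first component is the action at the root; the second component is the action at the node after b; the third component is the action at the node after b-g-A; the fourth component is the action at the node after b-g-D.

Row for a/g/Out/E (columns A, D): (5,5) (5,5).
Under a/g/Out/E, Iris's choice at the node after b and at the node after b-g-A and at the node after b-g-D can never be reached regardless of what Juno does, so varying those choices leaves every outcome unchanged.
Holding the reachable choices fixed and varying the unreachable ones freely already gives 2 × 2 × 3 = 12 equivalent strategies.
No other strategy reproduces this row, so those 12 are the full class: a/g/Out/W, a/g/Out/E, a/g/Out/N, a/g/In/W, a/g/In/E, a/g/In/N, a/h/Out/W, a/h/Out/E, a/h/Out/N, a/h/In/W, a/h/In/E, a/h/In/N.

12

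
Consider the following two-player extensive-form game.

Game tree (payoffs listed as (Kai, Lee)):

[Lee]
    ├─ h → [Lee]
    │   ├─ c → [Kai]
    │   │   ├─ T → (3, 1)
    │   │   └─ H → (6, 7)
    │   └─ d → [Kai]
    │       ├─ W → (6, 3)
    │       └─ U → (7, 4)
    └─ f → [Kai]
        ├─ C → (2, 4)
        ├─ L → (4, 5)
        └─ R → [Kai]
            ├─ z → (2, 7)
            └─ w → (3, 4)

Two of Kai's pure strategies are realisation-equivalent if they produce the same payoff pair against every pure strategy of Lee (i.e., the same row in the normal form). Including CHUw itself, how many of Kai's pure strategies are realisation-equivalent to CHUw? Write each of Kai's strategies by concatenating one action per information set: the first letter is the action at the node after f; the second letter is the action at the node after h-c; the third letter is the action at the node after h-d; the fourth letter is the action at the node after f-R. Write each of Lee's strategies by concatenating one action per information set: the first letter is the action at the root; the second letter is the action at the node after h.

Row for CHUw (columns hc, hd, fc, fd): (6,7) (7,4) (2,4) (2,4).
Under CHUw, Kai's choice at the node after f-R can never be reached regardless of what Lee does, so varying those choices leaves every outcome unchanged.
Holding the reachable choices fixed and varying the unreachable one freely already gives 2 equivalent strategies.
No other strategy reproduces this row, so those 2 are the full class: CHUz, CHUw.

2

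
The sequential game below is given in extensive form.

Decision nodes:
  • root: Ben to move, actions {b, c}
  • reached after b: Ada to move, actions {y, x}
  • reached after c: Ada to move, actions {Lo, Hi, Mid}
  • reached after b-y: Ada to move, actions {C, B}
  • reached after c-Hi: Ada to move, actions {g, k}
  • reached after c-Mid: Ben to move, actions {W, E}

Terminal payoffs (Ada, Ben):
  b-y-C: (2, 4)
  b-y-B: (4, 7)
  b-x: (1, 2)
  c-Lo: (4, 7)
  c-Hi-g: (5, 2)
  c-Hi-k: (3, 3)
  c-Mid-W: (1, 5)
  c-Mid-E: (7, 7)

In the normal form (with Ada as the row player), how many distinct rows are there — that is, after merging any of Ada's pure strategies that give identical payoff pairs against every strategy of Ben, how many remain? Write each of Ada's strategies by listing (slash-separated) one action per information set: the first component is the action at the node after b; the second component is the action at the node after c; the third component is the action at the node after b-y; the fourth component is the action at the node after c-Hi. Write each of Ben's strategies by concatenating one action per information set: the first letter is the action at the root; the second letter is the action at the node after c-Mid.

12

Ada has 24 pure strategies: y/Lo/C/g, y/Lo/C/k, y/Lo/B/g, y/Lo/B/k, y/Hi/C/g, y/Hi/C/k, y/Hi/B/g, y/Hi/B/k, y/Mid/C/g, y/Mid/C/k, y/Mid/B/g, y/Mid/B/k, x/Lo/C/g, x/Lo/C/k, x/Lo/B/g, x/Lo/B/k, x/Hi/C/g, x/Hi/C/k, x/Hi/B/g, x/Hi/B/k, x/Mid/C/g, x/Mid/C/k, x/Mid/B/g, x/Mid/B/k. Columns: bW, bE, cW, cE.
{y/Lo/C/g, y/Lo/C/k} → row (2,4) (2,4) (4,7) (4,7)
{y/Lo/B/g, y/Lo/B/k} → row (4,7) (4,7) (4,7) (4,7)
{y/Hi/C/g} → row (2,4) (2,4) (5,2) (5,2)
{y/Hi/C/k} → row (2,4) (2,4) (3,3) (3,3)
{y/Hi/B/g} → row (4,7) (4,7) (5,2) (5,2)
{y/Hi/B/k} → row (4,7) (4,7) (3,3) (3,3)
{y/Mid/C/g, y/Mid/C/k} → row (2,4) (2,4) (1,5) (7,7)
{y/Mid/B/g, y/Mid/B/k} → row (4,7) (4,7) (1,5) (7,7)
{x/Lo/C/g, x/Lo/C/k, x/Lo/B/g, x/Lo/B/k} → row (1,2) (1,2) (4,7) (4,7)
{x/Hi/C/g, x/Hi/B/g} → row (1,2) (1,2) (5,2) (5,2)
{x/Hi/C/k, x/Hi/B/k} → row (1,2) (1,2) (3,3) (3,3)
{x/Mid/C/g, x/Mid/C/k, x/Mid/B/g, x/Mid/B/k} → row (1,2) (1,2) (1,5) (7,7)
That's 12 distinct rows out of 24 strategies.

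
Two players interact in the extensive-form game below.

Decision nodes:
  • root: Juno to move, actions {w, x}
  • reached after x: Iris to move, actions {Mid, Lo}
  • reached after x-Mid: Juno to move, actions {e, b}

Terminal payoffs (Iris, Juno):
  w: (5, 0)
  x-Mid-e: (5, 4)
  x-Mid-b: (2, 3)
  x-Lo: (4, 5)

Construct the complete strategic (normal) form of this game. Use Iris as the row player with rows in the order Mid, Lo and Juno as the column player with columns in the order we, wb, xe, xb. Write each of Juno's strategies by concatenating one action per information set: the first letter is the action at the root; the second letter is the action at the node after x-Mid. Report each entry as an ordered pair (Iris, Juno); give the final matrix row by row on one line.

Mid: (5,0) (5,0) (5,4) (2,3) | Lo: (5,0) (5,0) (4,5) (4,5)

Row Mid: we→(5,0), wb→(5,0), xe→(5,4), xb→(2,3)
Row Lo: we→(5,0), wb→(5,0), xe→(4,5), xb→(4,5)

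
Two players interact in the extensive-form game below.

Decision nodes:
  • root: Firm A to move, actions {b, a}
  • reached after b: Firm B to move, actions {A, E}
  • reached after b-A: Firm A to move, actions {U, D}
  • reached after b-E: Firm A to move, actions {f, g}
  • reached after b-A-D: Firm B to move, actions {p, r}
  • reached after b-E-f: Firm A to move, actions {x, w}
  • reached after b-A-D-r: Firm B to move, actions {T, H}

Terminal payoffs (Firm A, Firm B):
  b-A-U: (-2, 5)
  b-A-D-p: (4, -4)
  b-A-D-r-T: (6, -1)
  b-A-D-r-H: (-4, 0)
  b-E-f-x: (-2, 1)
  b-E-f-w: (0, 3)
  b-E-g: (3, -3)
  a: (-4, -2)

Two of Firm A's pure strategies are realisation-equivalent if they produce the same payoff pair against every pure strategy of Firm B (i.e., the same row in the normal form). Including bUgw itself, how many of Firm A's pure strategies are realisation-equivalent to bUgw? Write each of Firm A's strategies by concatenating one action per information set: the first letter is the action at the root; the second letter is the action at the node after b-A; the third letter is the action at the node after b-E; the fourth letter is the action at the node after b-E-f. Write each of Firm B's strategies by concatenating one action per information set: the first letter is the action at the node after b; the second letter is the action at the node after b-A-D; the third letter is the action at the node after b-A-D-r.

Row for bUgw (columns ApT, ApH, ArT, ArH, EpT, EpH, ErT, ErH): (-2,5) (-2,5) (-2,5) (-2,5) (3,-3) (3,-3) (3,-3) (3,-3).
Under bUgw, Firm A's choice at the node after b-E-f can never be reached regardless of what Firm B does, so varying those choices leaves every outcome unchanged.
Holding the reachable choices fixed and varying the unreachable one freely already gives 2 equivalent strategies.
No other strategy reproduces this row, so those 2 are the full class: bUgx, bUgw.

2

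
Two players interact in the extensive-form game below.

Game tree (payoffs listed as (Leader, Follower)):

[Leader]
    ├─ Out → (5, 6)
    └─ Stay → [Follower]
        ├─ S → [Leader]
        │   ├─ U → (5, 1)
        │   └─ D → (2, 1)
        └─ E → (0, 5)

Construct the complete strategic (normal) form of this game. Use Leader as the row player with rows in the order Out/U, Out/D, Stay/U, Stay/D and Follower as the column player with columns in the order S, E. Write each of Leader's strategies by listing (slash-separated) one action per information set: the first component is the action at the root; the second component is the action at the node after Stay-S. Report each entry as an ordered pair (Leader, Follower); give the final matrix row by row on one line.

Out/U: (5,6) (5,6) | Out/D: (5,6) (5,6) | Stay/U: (5,1) (0,5) | Stay/D: (2,1) (0,5)

Row Out/U: S→(5,6), E→(5,6)
Row Out/D: S→(5,6), E→(5,6)
Row Stay/U: S→(5,1), E→(0,5)
Row Stay/D: S→(2,1), E→(0,5)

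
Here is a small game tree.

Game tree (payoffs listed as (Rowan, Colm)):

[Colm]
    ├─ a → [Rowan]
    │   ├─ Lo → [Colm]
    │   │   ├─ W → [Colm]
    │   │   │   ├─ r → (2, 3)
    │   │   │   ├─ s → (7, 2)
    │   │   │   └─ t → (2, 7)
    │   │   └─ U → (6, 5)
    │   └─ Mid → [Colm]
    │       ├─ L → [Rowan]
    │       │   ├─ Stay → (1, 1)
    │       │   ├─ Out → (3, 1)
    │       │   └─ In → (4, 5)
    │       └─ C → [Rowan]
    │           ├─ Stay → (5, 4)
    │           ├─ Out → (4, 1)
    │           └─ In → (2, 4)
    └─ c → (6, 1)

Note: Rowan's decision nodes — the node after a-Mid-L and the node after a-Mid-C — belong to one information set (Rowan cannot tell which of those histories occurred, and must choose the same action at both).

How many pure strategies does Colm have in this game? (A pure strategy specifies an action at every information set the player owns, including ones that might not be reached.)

Colm owns the root with actions {a, c} — two choices.
Colm owns the node after a-Lo with actions {W, U} — two choices.
Colm owns the node after a-Mid with actions {L, C} — two choices.
Colm owns the node after a-Lo-W with actions {r, s, t} — three choices.
A pure strategy fixes one action at each information set independently, so the count is the product 2 × 2 × 2 × 3 = 24.
(For reference, Rowan has 6 pure strategies, giving a 24×6 normal-form matrix.)

24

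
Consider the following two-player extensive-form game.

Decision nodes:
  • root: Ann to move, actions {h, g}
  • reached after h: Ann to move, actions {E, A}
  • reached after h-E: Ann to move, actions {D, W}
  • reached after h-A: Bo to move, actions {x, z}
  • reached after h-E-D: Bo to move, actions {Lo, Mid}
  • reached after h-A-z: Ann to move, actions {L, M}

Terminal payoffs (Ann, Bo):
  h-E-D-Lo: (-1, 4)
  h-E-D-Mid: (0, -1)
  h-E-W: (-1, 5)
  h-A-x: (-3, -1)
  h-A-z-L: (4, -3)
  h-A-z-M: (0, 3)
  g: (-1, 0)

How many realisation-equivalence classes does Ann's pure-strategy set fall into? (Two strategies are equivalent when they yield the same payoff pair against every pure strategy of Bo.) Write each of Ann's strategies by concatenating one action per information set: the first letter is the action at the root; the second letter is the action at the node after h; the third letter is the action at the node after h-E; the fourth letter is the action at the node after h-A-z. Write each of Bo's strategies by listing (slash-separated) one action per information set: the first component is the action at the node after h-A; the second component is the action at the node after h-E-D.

5

Ann has 16 pure strategies: hEDL, hEDM, hEWL, hEWM, hADL, hADM, hAWL, hAWM, gEDL, gEDM, gEWL, gEWM, gADL, gADM, gAWL, gAWM. Columns: x/Lo, x/Mid, z/Lo, z/Mid.
{hEDL, hEDM} → row (-1,4) (0,-1) (-1,4) (0,-1)
{hEWL, hEWM} → row (-1,5) (-1,5) (-1,5) (-1,5)
{hADL, hAWL} → row (-3,-1) (-3,-1) (4,-3) (4,-3)
{hADM, hAWM} → row (-3,-1) (-3,-1) (0,3) (0,3)
{gEDL, gEDM, gEWL, gEWM, gADL, gADM, gAWL, gAWM} → row (-1,0) (-1,0) (-1,0) (-1,0)
That's 5 distinct rows out of 16 strategies.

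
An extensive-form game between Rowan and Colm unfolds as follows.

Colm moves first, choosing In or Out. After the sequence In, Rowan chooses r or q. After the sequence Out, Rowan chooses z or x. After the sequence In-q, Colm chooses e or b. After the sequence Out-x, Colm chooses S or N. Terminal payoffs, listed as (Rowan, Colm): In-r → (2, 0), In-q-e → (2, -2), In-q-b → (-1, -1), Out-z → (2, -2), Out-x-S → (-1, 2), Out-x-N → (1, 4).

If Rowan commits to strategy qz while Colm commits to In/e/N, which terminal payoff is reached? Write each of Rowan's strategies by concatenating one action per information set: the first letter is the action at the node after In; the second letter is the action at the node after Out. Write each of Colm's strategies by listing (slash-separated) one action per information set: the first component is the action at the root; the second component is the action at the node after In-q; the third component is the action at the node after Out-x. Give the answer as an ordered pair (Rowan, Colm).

(2, -2)

Trace the play path from the root:
  Colm plays In
  Rowan plays q at [In]
  Colm plays e at [In-q]
→ terminal payoff (2, -2).
(Rowan's choice at the node after Out is never reached on this path, so it doesn't affect the outcome.)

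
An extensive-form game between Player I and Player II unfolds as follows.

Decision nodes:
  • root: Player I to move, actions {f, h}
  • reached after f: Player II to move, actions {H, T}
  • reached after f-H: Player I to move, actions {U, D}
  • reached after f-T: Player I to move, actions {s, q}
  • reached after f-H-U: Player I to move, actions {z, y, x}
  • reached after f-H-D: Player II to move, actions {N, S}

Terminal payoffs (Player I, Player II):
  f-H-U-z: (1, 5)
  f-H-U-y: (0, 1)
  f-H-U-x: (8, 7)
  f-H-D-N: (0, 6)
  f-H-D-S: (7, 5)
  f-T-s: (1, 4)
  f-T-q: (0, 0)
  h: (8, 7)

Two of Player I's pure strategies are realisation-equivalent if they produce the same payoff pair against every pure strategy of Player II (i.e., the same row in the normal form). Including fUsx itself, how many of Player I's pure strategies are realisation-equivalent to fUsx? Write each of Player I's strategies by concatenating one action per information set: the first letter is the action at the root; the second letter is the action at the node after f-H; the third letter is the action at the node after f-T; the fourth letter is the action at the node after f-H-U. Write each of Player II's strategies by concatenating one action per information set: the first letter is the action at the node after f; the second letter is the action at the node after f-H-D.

Row for fUsx (columns HN, HS, TN, TS): (8,7) (8,7) (1,4) (1,4).
Every one of Player I's information sets is on the play path for some reply by Player II when Player I follows fUsx.
Changing the action at any of them therefore changes at least one column, so only fUsx itself gives this row.

1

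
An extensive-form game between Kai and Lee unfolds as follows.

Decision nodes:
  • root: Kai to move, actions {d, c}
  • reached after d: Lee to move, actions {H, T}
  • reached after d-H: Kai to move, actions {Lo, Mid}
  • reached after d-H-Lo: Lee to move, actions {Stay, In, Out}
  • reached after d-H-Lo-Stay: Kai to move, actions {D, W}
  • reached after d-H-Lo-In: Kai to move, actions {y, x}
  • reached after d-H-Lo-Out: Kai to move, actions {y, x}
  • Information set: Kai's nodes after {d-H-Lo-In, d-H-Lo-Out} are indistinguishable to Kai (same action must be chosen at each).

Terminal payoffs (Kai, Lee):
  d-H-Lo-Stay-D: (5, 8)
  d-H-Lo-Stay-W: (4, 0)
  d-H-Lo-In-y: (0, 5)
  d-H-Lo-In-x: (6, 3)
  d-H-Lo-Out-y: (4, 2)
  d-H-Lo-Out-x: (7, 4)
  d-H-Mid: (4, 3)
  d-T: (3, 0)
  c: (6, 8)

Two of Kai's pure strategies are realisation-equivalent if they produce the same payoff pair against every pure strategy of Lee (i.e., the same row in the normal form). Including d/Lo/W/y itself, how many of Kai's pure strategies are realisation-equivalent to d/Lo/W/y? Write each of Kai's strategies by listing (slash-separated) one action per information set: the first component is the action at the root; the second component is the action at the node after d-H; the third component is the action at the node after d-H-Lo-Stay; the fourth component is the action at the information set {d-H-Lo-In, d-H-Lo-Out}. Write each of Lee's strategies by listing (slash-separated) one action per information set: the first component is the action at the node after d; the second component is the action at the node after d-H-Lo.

1

Row for d/Lo/W/y (columns H/Stay, H/In, H/Out, T/Stay, T/In, T/Out): (4,0) (0,5) (4,2) (3,0) (3,0) (3,0).
Every one of Kai's information sets is on the play path for some reply by Lee when Kai follows d/Lo/W/y.
Changing the action at any of them therefore changes at least one column, so only d/Lo/W/y itself gives this row.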